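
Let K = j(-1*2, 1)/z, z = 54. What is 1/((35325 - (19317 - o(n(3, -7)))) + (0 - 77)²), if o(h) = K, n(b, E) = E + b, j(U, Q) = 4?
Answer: 27/592301 ≈ 4.5585e-5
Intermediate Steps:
K = 2/27 (K = 4/54 = 4*(1/54) = 2/27 ≈ 0.074074)
o(h) = 2/27
1/((35325 - (19317 - o(n(3, -7)))) + (0 - 77)²) = 1/((35325 - (19317 - 1*2/27)) + (0 - 77)²) = 1/((35325 - (19317 - 2/27)) + (-77)²) = 1/((35325 - 1*521557/27) + 5929) = 1/((35325 - 521557/27) + 5929) = 1/(432218/27 + 5929) = 1/(592301/27) = 27/592301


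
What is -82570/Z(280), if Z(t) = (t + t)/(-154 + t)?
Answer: -74313/4 ≈ -18578.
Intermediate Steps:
Z(t) = 2*t/(-154 + t) (Z(t) = (2*t)/(-154 + t) = 2*t/(-154 + t))
-82570/Z(280) = -82570/(2*280/(-154 + 280)) = -82570/(2*280/126) = -82570/(2*280*(1/126)) = -82570/40/9 = -82570*9/40 = -74313/4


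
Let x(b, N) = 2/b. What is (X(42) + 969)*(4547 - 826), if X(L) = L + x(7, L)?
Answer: 26340959/7 ≈ 3.7630e+6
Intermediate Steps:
X(L) = 2/7 + L (X(L) = L + 2/7 = 2/7 + L)
(X(42) + 969)*(4547 - 826) = ((2/7 + 42) + 969)*(4547 - 826) = (296/7 + 969)*3721 = (7079/7)*3721 = 26340959/7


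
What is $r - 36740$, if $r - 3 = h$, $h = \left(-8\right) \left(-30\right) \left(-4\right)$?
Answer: $-37697$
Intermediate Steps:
$h = -960$ ($h = 240 \left(-4\right) = -960$)
$r = -957$ ($r = 3 - 960 = -957$)
$r - 36740 = -957 - 36740 = -37697$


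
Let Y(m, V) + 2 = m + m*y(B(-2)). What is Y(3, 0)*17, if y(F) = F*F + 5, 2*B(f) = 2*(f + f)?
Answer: 1088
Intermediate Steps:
B(f) = 2*f (B(f) = (2*(f + f))/2 = (2*(2*f))/2 = (4*f)/2 = 2*f)
y(F) = 5 + F² (y(F) = F² + 5 = 5 + F²)
Y(m, V) = -2 + 22*m (Y(m, V) = -2 + (m + m*(5 + (2*(-2))²)) = -2 + (m + m*(5 + (-4)²)) = -2 + (m + m*(5 + 16)) = -2 + (m + m*21) = -2 + (m + 21*m) = -2 + 22*m)
Y(3, 0)*17 = (-2 + 22*3)*17 = (-2 + 66)*17 = 64*17 = 1088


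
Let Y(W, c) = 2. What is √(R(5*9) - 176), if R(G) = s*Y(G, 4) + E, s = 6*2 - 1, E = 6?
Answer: 2*I*√37 ≈ 12.166*I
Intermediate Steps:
s = 11 (s = 12 - 1 = 11)
R(G) = 28 (R(G) = 11*2 + 6 = 22 + 6 = 28)
√(R(5*9) - 176) = √(28 - 176) = √(-148) = 2*I*√37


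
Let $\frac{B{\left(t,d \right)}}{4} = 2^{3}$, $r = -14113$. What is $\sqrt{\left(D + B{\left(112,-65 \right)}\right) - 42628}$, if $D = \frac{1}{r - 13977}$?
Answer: $\frac{21 i \sqrt{27132010}}{530} \approx 206.39 i$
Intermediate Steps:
$B{\left(t,d \right)} = 32$ ($B{\left(t,d \right)} = 4 \cdot 2^{3} = 4 \cdot 8 = 32$)
$D = - \frac{1}{28090}$ ($D = \frac{1}{-14113 - 13977} = \frac{1}{-28090} = - \frac{1}{28090} \approx -3.56 \cdot 10^{-5}$)
$\sqrt{\left(D + B{\left(112,-65 \right)}\right) - 42628} = \sqrt{\left(- \frac{1}{28090} + 32\right) - 42628} = \sqrt{\frac{898879}{28090} - 42628} = \sqrt{- \frac{1196521641}{28090}} = \frac{21 i \sqrt{27132010}}{530}$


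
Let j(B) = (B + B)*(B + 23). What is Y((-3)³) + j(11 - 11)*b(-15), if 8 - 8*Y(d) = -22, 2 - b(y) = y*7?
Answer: 15/4 ≈ 3.7500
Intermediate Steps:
b(y) = 2 - 7*y (b(y) = 2 - y*7 = 2 - 7*y)
Y(d) = 15/4 (Y(d) = 1 - ⅛*(-22) = 1 + 11/4 = 15/4)
j(B) = 2*B*(23 + B) (j(B) = (2*B)*(23 + B) = 2*B*(23 + B))
Y((-3)³) + j(11 - 11)*b(-15) = 15/4 + (2*(11 - 11)*(23 + (11 - 11)))*(2 - 7*(-15)) = 15/4 + (2*0*(23 + 0))*(2 + 105) = 15/4 + (2*0*23)*107 = 15/4 + 0*107 = 15/4 + 0 = 15/4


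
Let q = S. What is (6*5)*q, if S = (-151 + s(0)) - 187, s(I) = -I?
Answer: -10140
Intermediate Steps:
S = -338 (S = (-151 - 1*0) - 187 = (-151 + 0) - 187 = -151 - 187 = -338)
q = -338
(6*5)*q = (6*5)*(-338) = 30*(-338) = -10140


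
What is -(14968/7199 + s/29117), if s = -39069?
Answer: -154565525/209613283 ≈ -0.73738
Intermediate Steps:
-(14968/7199 + s/29117) = -(14968/7199 - 39069/29117) = -1*154565525/209613283 = -154565525/209613283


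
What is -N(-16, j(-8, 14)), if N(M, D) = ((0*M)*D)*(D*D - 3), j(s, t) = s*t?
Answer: 0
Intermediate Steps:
N(M, D) = 0 (N(M, D) = (0*D)*(D**2 - 3) = 0*(-3 + D**2) = 0)
-N(-16, j(-8, 14)) = -1*0 = 0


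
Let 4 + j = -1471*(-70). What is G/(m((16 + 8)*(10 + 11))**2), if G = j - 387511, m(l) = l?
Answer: -284545/254016 ≈ -1.1202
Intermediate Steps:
j = 102966 (j = -4 - 1471*(-70) = -4 + 102970 = 102966)
G = -284545 (G = 102966 - 387511 = -284545)
G/(m((16 + 8)*(10 + 11))**2) = -284545*1/((10 + 11)**2*(16 + 8)**2) = -284545/((24*21)**2) = -284545/(504**2) = -284545/254016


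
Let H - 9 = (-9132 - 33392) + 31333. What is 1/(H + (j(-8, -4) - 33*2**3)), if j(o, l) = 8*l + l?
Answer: -1/11482 ≈ -8.7093e-5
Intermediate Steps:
j(o, l) = 9*l
H = -11182 (H = 9 + ((-9132 - 33392) + 31333) = 9 + (-42524 + 31333) = 9 - 11191 = -11182)
1/(H + (j(-8, -4) - 33*2**3)) = 1/(-11182 + (9*(-4) - 33*2**3)) = 1/(-11182 + (-36 - 33*8)) = 1/(-11182 + (-36 - 264)) = 1/(-11182 - 300) = 1/(-11482) = -1/11482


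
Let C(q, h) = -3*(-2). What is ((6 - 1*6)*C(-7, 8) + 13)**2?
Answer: 169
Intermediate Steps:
C(q, h) = 6
((6 - 1*6)*C(-7, 8) + 13)**2 = ((6 - 1*6)*6 + 13)**2 = ((6 - 6)*6 + 13)**2 = (0*6 + 13)**2 = (0 + 13)**2 = 13**2 = 169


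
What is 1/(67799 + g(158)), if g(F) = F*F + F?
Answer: 1/92921 ≈ 1.0762e-5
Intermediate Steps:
g(F) = F + F² (g(F) = F² + F = F + F²)
1/(67799 + g(158)) = 1/(67799 + 158*(1 + 158)) = 1/(67799 + 158*159) = 1/(67799 + 25122) = 1/92921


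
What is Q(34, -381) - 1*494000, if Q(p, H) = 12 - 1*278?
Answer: -494266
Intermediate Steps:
Q(p, H) = -266 (Q(p, H) = 12 - 278 = -266)
Q(34, -381) - 1*494000 = -266 - 1*494000 = -266 - 494000 = -494266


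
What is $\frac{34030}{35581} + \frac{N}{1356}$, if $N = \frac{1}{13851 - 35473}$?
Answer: $\frac{997740235379}{1043214709992} \approx 0.95641$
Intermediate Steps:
$N = - \frac{1}{21622}$ ($N = \frac{1}{-21622} = - \frac{1}{21622} \approx -4.6249 \cdot 10^{-5}$)
$\frac{34030}{35581} + \frac{N}{1356} = \frac{34030}{35581} - \frac{1}{21622 \cdot 1356} = 34030 \cdot \frac{1}{35581} - \frac{1}{29319432} = \frac{34030}{35581} - \frac{1}{29319432} = \frac{997740235379}{1043214709992}$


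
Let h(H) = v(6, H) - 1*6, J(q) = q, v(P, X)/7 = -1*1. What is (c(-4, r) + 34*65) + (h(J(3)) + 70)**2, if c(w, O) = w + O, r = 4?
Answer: 5459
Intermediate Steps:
v(P, X) = -7 (v(P, X) = 7*(-1*1) = 7*(-1) = -7)
h(H) = -13 (h(H) = -7 - 1*6 = -7 - 6 = -13)
c(w, O) = O + w
(c(-4, r) + 34*65) + (h(J(3)) + 70)**2 = ((4 - 4) + 34*65) + (-13 + 70)**2 = (0 + 2210) + 57**2 = 2210 + 3249 = 5459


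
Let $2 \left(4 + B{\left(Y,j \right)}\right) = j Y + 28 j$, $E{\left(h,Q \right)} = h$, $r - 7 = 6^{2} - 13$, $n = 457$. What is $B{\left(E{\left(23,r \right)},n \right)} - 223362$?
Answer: $- \frac{423425}{2} \approx -2.1171 \cdot 10^{5}$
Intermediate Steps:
$r = 30$ ($r = 7 + \left(6^{2} - 13\right) = 7 + \left(36 - 13\right) = 7 + 23 = 30$)
$B{\left(Y,j \right)} = -4 + 14 j + \frac{Y j}{2}$ ($B{\left(Y,j \right)} = -4 + \frac{j Y + 28 j}{2} = -4 + \frac{Y j + 28 j}{2} = -4 + \frac{28 j + Y j}{2} = -4 + \left(14 j + \frac{Y j}{2}\right) = -4 + 14 j + \frac{Y j}{2}$)
$B{\left(E{\left(23,r \right)},n \right)} - 223362 = \left(-4 + 14 \cdot 457 + \frac{1}{2} \cdot 23 \cdot 457\right) - 223362 = \left(-4 + 6398 + \frac{10511}{2}\right) - 223362 = \frac{23299}{2} - 223362 = - \frac{423425}{2}$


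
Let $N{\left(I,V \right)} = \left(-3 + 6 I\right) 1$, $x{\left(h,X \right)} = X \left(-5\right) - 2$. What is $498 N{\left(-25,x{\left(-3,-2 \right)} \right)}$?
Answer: $-76194$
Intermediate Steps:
$x{\left(h,X \right)} = -2 - 5 X$ ($x{\left(h,X \right)} = - 5 X - 2 = -2 - 5 X$)
$N{\left(I,V \right)} = -3 + 6 I$
$498 N{\left(-25,x{\left(-3,-2 \right)} \right)} = 498 \left(-3 + 6 \left(-25\right)\right) = 498 \left(-3 - 150\right) = 498 \left(-153\right) = -76194$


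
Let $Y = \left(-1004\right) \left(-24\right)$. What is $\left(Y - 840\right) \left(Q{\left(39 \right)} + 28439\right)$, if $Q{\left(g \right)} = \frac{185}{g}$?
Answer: $\frac{8599340112}{13} \approx 6.6149 \cdot 10^{8}$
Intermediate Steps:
$Y = 24096$
$\left(Y - 840\right) \left(Q{\left(39 \right)} + 28439\right) = \left(24096 - 840\right) \left(\frac{185}{39} + 28439\right) = 23256 \left(185 \cdot \frac{1}{39} + 28439\right) = 23256 \left(\frac{185}{39} + 28439\right) = 23256 \cdot \frac{1109306}{39} = \frac{8599340112}{13}$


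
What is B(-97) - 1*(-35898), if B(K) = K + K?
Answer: 35704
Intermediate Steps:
B(K) = 2*K
B(-97) - 1*(-35898) = 2*(-97) - 1*(-35898) = -194 + 35898 = 35704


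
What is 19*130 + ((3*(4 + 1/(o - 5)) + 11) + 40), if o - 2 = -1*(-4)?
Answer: 2536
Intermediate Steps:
o = 6 (o = 2 - 1*(-4) = 2 + 4 = 6)
19*130 + ((3*(4 + 1/(o - 5)) + 11) + 40) = 19*130 + ((3*(4 + 1/(6 - 5)) + 11) + 40) = 2470 + ((3*(4 + 1/1) + 11) + 40) = 2470 + ((3*(4 + 1) + 11) + 40) = 2470 + ((3*5 + 11) + 40) = 2470 + ((15 + 11) + 40) = 2470 + (26 + 40) = 2470 + 66 = 2536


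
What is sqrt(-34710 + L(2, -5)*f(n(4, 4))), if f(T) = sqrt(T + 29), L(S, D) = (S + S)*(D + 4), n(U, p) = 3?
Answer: sqrt(-34710 - 16*sqrt(2)) ≈ 186.37*I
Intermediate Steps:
L(S, D) = 2*S*(4 + D) (L(S, D) = (2*S)*(4 + D) = 2*S*(4 + D))
f(T) = sqrt(29 + T)
sqrt(-34710 + L(2, -5)*f(n(4, 4))) = sqrt(-34710 + (2*2*(4 - 5))*sqrt(29 + 3)) = sqrt(-34710 + (2*2*(-1))*sqrt(32)) = sqrt(-34710 - 16*sqrt(2))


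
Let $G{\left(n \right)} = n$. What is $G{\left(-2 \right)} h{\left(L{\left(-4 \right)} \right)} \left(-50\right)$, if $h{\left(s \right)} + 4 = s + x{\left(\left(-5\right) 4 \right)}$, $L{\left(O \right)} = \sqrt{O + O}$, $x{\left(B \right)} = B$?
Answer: $-2400 + 200 i \sqrt{2} \approx -2400.0 + 282.84 i$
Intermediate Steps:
$L{\left(O \right)} = \sqrt{2} \sqrt{O}$ ($L{\left(O \right)} = \sqrt{2 O} = \sqrt{2} \sqrt{O}$)
$h{\left(s \right)} = -24 + s$ ($h{\left(s \right)} = -4 + \left(s - 20\right) = -4 + \left(-20 + s\right) = -24 + s$)
$G{\left(-2 \right)} h{\left(L{\left(-4 \right)} \right)} \left(-50\right) = - 2 \left(-24 + \sqrt{2} \sqrt{-4}\right) \left(-50\right) = - 2 \left(-24 + \sqrt{2} \cdot 2 i\right) \left(-50\right) = - 2 \left(-24 + 2 i \sqrt{2}\right) \left(-50\right) = \left(48 - 4 i \sqrt{2}\right) \left(-50\right) = -2400 + 200 i \sqrt{2}$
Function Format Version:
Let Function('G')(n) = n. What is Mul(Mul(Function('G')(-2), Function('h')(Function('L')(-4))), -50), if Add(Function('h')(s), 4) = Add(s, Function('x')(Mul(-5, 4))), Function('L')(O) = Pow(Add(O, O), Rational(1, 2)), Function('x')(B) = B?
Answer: Add(-2400, Mul(200, I, Pow(2, Rational(1, 2)))) ≈ Add(-2400.0, Mul(282.84, I))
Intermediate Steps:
Function('L')(O) = Mul(Pow(2, Rational(1, 2)), Pow(O, Rational(1, 2))) (Function('L')(O) = Pow(Mul(2, O), Rational(1, 2)) = Mul(Pow(2, Rational(1, 2)), Pow(O, Rational(1, 2))))
Function('h')(s) = Add(-24, s) (Function('h')(s) = Add(-4, Add(s, Mul(-5, 4))) = Add(-4, Add(s, -20)) = Add(-4, Add(-20, s)) = Add(-24, s))
Mul(Mul(Function('G')(-2), Function('h')(Function('L')(-4))), -50) = Mul(Mul(-2, Add(-24, Mul(Pow(2, Rational(1, 2)), Pow(-4, Rational(1, 2))))), -50) = Mul(Mul(-2, Add(-24, Mul(Pow(2, Rational(1, 2)), Mul(2, I)))), -50) = Mul(Mul(-2, Add(-24, Mul(2, I, Pow(2, Rational(1, 2))))), -50) = Mul(Add(48, Mul(-4, I, Pow(2, Rational(1, 2)))), -50) = Add(-2400, Mul(200, I, Pow(2, Rational(1, 2))))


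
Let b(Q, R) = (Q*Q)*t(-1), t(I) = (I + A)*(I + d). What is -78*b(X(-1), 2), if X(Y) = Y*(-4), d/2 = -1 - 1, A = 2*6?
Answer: 68640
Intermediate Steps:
A = 12
d = -4 (d = 2*(-1 - 1) = 2*(-2) = -4)
t(I) = (-4 + I)*(12 + I) (t(I) = (I + 12)*(I - 4) = (12 + I)*(-4 + I) = (-4 + I)*(12 + I))
X(Y) = -4*Y
b(Q, R) = -55*Q² (b(Q, R) = (Q*Q)*(-48 + (-1)² + 8*(-1)) = Q²*(-48 + 1 - 8) = Q²*(-55) = -55*Q²)
-78*b(X(-1), 2) = -(-4290)*(-4*(-1))² = -(-4290)*4² = -(-4290)*16 = -78*(-880) = 68640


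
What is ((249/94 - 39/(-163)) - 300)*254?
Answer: -578148069/7661 ≈ -75466.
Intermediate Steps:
((249/94 - 39/(-163)) - 300)*254 = ((249*(1/94) - 39*(-1/163)) - 300)*254 = ((249/94 + 39/163) - 300)*254 = (44253/15322 - 300)*254 = -4552347/15322*254 = -578148069/7661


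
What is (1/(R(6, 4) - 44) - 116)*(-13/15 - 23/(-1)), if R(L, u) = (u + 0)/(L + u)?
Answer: -1399546/545 ≈ -2568.0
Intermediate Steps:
R(L, u) = u/(L + u)
(1/(R(6, 4) - 44) - 116)*(-13/15 - 23/(-1)) = (1/(4/(6 + 4) - 44) - 116)*(-13/15 - 23/(-1)) = (1/(4/10 - 44) - 116)*(-13*1/15 - 23*(-1)) = (1/(4*(⅒) - 44) - 116)*(-13/15 + 23) = (1/(⅖ - 44) - 116)*(332/15) = (1/(-218/5) - 116)*(332/15) = (-5/218 - 116)*(332/15) = -25293/218*332/15 = -1399546/545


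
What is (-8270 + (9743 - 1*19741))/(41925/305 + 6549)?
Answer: -557174/203937 ≈ -2.7321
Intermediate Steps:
(-8270 + (9743 - 1*19741))/(41925/305 + 6549) = (-8270 + (9743 - 19741))/(41925*(1/305) + 6549) = (-8270 - 9998)/(8385/61 + 6549) = -18268/407874/61 = -18268*61/407874 = -557174/203937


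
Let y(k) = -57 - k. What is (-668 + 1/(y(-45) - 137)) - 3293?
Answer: -590190/149 ≈ -3961.0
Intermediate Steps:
(-668 + 1/(y(-45) - 137)) - 3293 = (-668 + 1/((-57 - 1*(-45)) - 137)) - 3293 = (-668 + 1/((-57 + 45) - 137)) - 3293 = (-668 + 1/(-12 - 137)) - 3293 = (-668 + 1/(-149)) - 3293 = (-668 - 1/149) - 3293 = -99533/149 - 3293 = -590190/149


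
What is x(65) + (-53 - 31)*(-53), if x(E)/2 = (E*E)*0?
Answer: 4452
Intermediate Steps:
x(E) = 0 (x(E) = 2*((E*E)*0) = 2*(E**2*0) = 2*0 = 0)
x(65) + (-53 - 31)*(-53) = 0 + (-53 - 31)*(-53) = 0 - 84*(-53) = 0 + 4452 = 4452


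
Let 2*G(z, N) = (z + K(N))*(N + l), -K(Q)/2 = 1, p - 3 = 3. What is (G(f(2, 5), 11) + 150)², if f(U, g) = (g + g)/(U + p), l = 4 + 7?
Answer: 321489/16 ≈ 20093.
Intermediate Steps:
p = 6 (p = 3 + 3 = 6)
K(Q) = -2 (K(Q) = -2*1 = -2)
l = 11
f(U, g) = 2*g/(6 + U) (f(U, g) = (g + g)/(U + 6) = (2*g)/(6 + U) = 2*g/(6 + U))
G(z, N) = (-2 + z)*(11 + N)/2 (G(z, N) = ((z - 2)*(N + 11))/2 = ((-2 + z)*(11 + N))/2 = (-2 + z)*(11 + N)/2)
(G(f(2, 5), 11) + 150)² = ((-11 - 1*11 + 11*(2*5/(6 + 2))/2 + (½)*11*(2*5/(6 + 2))) + 150)² = ((-11 - 11 + 11*(2*5/8)/2 + (½)*11*(2*5/8)) + 150)² = ((-11 - 11 + 11*(2*5*(⅛))/2 + (½)*11*(2*5*(⅛))) + 150)² = ((-11 - 11 + (11/2)*(5/4) + (½)*11*(5/4)) + 150)² = ((-11 - 11 + 55/8 + 55/8) + 150)² = (-33/4 + 150)² = (567/4)² = 321489/16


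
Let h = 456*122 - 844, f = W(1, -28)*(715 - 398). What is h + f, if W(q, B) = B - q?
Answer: 45595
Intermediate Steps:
f = -9193 (f = (-28 - 1*1)*(715 - 398) = (-28 - 1)*317 = -29*317 = -9193)
h = 54788 (h = 55632 - 844 = 54788)
h + f = 54788 - 9193 = 45595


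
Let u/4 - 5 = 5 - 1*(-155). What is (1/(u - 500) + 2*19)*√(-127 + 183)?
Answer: 6081*√14/80 ≈ 284.41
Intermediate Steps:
u = 660 (u = 20 + 4*(5 - 1*(-155)) = 20 + 4*(5 + 155) = 20 + 4*160 = 20 + 640 = 660)
(1/(u - 500) + 2*19)*√(-127 + 183) = (1/(660 - 500) + 2*19)*√(-127 + 183) = (1/160 + 38)*√56 = (1/160 + 38)*(2*√14) = 6081*(2*√14)/160 = 6081*√14/80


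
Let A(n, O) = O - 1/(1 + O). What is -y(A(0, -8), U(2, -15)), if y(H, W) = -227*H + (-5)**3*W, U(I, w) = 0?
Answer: -12485/7 ≈ -1783.6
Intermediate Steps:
y(H, W) = -227*H - 125*W
-y(A(0, -8), U(2, -15)) = -(-227*(-1 - 8 + (-8)**2)/(1 - 8) - 125*0) = -(-227*(-1 - 8 + 64)/(-7) + 0) = -(-(-227)*55/7 + 0) = -(-227*(-55/7) + 0) = -(12485/7 + 0) = -1*12485/7 = -12485/7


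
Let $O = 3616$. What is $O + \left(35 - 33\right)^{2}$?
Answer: $3620$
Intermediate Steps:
$O + \left(35 - 33\right)^{2} = 3616 + \left(35 - 33\right)^{2} = 3616 + 2^{2} = 3616 + 4 = 3620$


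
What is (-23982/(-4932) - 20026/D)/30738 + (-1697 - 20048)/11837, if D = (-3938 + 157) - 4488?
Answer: -4542592705279675/2473102197475308 ≈ -1.8368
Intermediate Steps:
D = -8269 (D = -3781 - 4488 = -8269)
(-23982/(-4932) - 20026/D)/30738 + (-1697 - 20048)/11837 = (-23982/(-4932) - 20026/(-8269))/30738 + (-1697 - 20048)/11837 = (-23982*(-1/4932) - 20026*(-1/8269))*(1/30738) - 21745*1/11837 = (3997/822 + 20026/8269)*(1/30738) - 21745/11837 = (49512565/6797118)*(1/30738) - 21745/11837 = 49512565/208929813084 - 21745/11837 = -4542592705279675/2473102197475308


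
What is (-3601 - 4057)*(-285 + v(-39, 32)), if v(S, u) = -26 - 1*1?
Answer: 2389296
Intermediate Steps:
v(S, u) = -27 (v(S, u) = -26 - 1 = -27)
(-3601 - 4057)*(-285 + v(-39, 32)) = (-3601 - 4057)*(-285 - 27) = -7658*(-312) = 2389296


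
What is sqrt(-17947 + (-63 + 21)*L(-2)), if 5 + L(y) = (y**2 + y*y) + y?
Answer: I*sqrt(17989) ≈ 134.12*I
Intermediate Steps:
L(y) = -5 + y + 2*y**2 (L(y) = -5 + ((y**2 + y*y) + y) = -5 + ((y**2 + y**2) + y) = -5 + (2*y**2 + y) = -5 + (y + 2*y**2) = -5 + y + 2*y**2)
sqrt(-17947 + (-63 + 21)*L(-2)) = sqrt(-17947 + (-63 + 21)*(-5 - 2 + 2*(-2)**2)) = sqrt(-17947 - 42*(-5 - 2 + 2*4)) = sqrt(-17947 - 42*(-5 - 2 + 8)) = sqrt(-17947 - 42*1) = sqrt(-17947 - 42) = sqrt(-17989) = I*sqrt(17989)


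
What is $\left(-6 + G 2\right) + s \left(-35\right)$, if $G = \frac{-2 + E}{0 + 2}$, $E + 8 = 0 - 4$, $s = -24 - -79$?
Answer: $-1945$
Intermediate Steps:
$s = 55$ ($s = -24 + 79 = 55$)
$E = -12$ ($E = -8 + \left(0 - 4\right) = -8 - 4 = -12$)
$G = -7$ ($G = \frac{-2 - 12}{0 + 2} = - \frac{14}{2} = \left(-14\right) \frac{1}{2} = -7$)
$\left(-6 + G 2\right) + s \left(-35\right) = \left(-6 - 14\right) + 55 \left(-35\right) = \left(-6 - 14\right) - 1925 = -20 - 1925 = -1945$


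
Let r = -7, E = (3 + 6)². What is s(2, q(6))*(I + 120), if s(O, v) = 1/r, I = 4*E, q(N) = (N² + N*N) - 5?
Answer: -444/7 ≈ -63.429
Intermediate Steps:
q(N) = -5 + 2*N² (q(N) = (N² + N²) - 5 = 2*N² - 5 = -5 + 2*N²)
E = 81 (E = 9² = 81)
I = 324 (I = 4*81 = 324)
s(O, v) = -⅐ (s(O, v) = 1/(-7) = -⅐)
s(2, q(6))*(I + 120) = -(324 + 120)/7 = -⅐*444 = -444/7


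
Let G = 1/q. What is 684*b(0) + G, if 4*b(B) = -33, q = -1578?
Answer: -8904655/1578 ≈ -5643.0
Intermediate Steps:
b(B) = -33/4 (b(B) = (¼)*(-33) = -33/4)
G = -1/1578 (G = 1/(-1578) = -1/1578 ≈ -0.00063371)
684*b(0) + G = 684*(-33/4) - 1/1578 = -5643 - 1/1578 = -8904655/1578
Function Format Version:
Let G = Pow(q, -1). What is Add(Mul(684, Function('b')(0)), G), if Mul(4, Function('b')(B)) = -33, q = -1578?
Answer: Rational(-8904655, 1578) ≈ -5643.0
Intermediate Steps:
Function('b')(B) = Rational(-33, 4) (Function('b')(B) = Mul(Rational(1, 4), -33) = Rational(-33, 4))
G = Rational(-1, 1578) (G = Pow(-1578, -1) = Rational(-1, 1578) ≈ -0.00063371)
Add(Mul(684, Function('b')(0)), G) = Add(Mul(684, Rational(-33, 4)), Rational(-1, 1578)) = Add(-5643, Rational(-1, 1578)) = Rational(-8904655, 1578)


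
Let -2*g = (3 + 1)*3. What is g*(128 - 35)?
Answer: -558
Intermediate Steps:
g = -6 (g = -(3 + 1)*3/2 = -2*3 = -1/2*12 = -6)
g*(128 - 35) = -6*(128 - 35) = -6*93 = -558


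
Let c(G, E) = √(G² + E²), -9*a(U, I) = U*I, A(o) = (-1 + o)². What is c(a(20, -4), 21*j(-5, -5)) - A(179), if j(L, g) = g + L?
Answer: -31684 + 10*√35785/9 ≈ -31474.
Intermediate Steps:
j(L, g) = L + g
a(U, I) = -I*U/9 (a(U, I) = -U*I/9 = -I*U/9)
c(G, E) = √(E² + G²)
c(a(20, -4), 21*j(-5, -5)) - A(179) = √((21*(-5 - 5))² + (-⅑*(-4)*20)²) - (-1 + 179)² = √((21*(-10))² + (80/9)²) - 1*178² = √((-210)² + 6400/81) - 1*31684 = √(44100 + 6400/81) - 31684 = √(3578500/81) - 31684 = 10*√35785/9 - 31684 = -31684 + 10*√35785/9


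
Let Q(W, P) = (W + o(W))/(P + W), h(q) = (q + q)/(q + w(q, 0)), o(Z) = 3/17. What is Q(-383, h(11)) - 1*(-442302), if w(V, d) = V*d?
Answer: 2864796562/6477 ≈ 4.4230e+5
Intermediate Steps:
o(Z) = 3/17 (o(Z) = 3*(1/17) = 3/17)
h(q) = 2 (h(q) = (q + q)/(q + q*0) = (2*q)/(q + 0) = (2*q)/q = 2)
Q(W, P) = (3/17 + W)/(P + W) (Q(W, P) = (W + 3/17)/(P + W) = (3/17 + W)/(P + W))
Q(-383, h(11)) - 1*(-442302) = (3/17 - 383)/(2 - 383) - 1*(-442302) = -6508/17/(-381) + 442302 = -1/381*(-6508/17) + 442302 = 6508/6477 + 442302 = 2864796562/6477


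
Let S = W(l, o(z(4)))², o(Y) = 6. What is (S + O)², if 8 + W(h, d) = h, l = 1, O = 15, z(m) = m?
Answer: 4096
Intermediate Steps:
W(h, d) = -8 + h
S = 49 (S = (-8 + 1)² = (-7)² = 49)
(S + O)² = (49 + 15)² = 64² = 4096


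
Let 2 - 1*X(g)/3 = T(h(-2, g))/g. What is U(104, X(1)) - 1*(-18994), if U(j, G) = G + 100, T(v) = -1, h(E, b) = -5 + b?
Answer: 19103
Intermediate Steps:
X(g) = 6 + 3/g (X(g) = 6 - (-3)/g = 6 + 3/g)
U(j, G) = 100 + G
U(104, X(1)) - 1*(-18994) = (100 + (6 + 3/1)) - 1*(-18994) = (100 + (6 + 3*1)) + 18994 = (100 + (6 + 3)) + 18994 = (100 + 9) + 18994 = 109 + 18994 = 19103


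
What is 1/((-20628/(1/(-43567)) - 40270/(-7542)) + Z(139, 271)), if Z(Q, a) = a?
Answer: 3771/3388999028672 ≈ 1.1127e-9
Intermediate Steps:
1/((-20628/(1/(-43567)) - 40270/(-7542)) + Z(139, 271)) = 1/((-20628/(1/(-43567)) - 40270/(-7542)) + 271) = 1/((-20628/(-1/43567) - 40270*(-1/7542)) + 271) = 1/((-20628*(-43567) + 20135/3771) + 271) = 1/((898700076 + 20135/3771) + 271) = 1/(3388998006731/3771 + 271) = 1/(3388999028672/3771) = 3771/3388999028672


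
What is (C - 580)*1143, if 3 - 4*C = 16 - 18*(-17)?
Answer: -3016377/4 ≈ -7.5409e+5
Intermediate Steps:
C = -319/4 (C = 3/4 - (16 - 18*(-17))/4 = 3/4 - (16 + 306)/4 = 3/4 - 1/4*322 = 3/4 - 161/2 = -319/4 ≈ -79.750)
(C - 580)*1143 = (-319/4 - 580)*1143 = -2639/4*1143 = -3016377/4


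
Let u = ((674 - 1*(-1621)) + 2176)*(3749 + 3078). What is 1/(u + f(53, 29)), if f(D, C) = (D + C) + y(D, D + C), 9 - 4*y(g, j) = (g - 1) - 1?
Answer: 2/61047177 ≈ 3.2762e-8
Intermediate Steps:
y(g, j) = 11/4 - g/4 (y(g, j) = 9/4 - ((g - 1) - 1)/4 = 9/4 - ((-1 + g) - 1)/4 = 9/4 - (-2 + g)/4 = 9/4 + (½ - g/4) = 11/4 - g/4)
f(D, C) = 11/4 + C + 3*D/4 (f(D, C) = (D + C) + (11/4 - D/4) = (C + D) + (11/4 - D/4) = 11/4 + C + 3*D/4)
u = 30523517 (u = ((674 + 1621) + 2176)*6827 = (2295 + 2176)*6827 = 4471*6827 = 30523517)
1/(u + f(53, 29)) = 1/(30523517 + (11/4 + 29 + (¾)*53)) = 1/(30523517 + (11/4 + 29 + 159/4)) = 1/(30523517 + 143/2) = 1/(61047177/2) = 2/61047177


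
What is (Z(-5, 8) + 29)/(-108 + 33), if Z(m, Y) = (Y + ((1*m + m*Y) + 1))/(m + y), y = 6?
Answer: 7/75 ≈ 0.093333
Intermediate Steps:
Z(m, Y) = (1 + Y + m + Y*m)/(6 + m) (Z(m, Y) = (Y + ((1*m + m*Y) + 1))/(m + 6) = (Y + ((m + Y*m) + 1))/(6 + m) = (Y + (1 + m + Y*m))/(6 + m) = (1 + Y + m + Y*m)/(6 + m))
(Z(-5, 8) + 29)/(-108 + 33) = ((1 + 8 - 5 + 8*(-5))/(6 - 5) + 29)/(-108 + 33) = ((1 + 8 - 5 - 40)/1 + 29)/(-75) = (1*(-36) + 29)*(-1/75) = (-36 + 29)*(-1/75) = -7*(-1/75) = 7/75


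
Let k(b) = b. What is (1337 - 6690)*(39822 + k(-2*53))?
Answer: -212599748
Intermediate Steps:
(1337 - 6690)*(39822 + k(-2*53)) = (1337 - 6690)*(39822 - 2*53) = -5353*(39822 - 106) = -5353*39716 = -212599748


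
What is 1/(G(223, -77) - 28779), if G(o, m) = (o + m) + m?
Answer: -1/28710 ≈ -3.4831e-5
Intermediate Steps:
G(o, m) = o + 2*m (G(o, m) = (m + o) + m = o + 2*m)
1/(G(223, -77) - 28779) = 1/((223 + 2*(-77)) - 28779) = 1/((223 - 154) - 28779) = 1/(69 - 28779) = 1/(-28710) = -1/28710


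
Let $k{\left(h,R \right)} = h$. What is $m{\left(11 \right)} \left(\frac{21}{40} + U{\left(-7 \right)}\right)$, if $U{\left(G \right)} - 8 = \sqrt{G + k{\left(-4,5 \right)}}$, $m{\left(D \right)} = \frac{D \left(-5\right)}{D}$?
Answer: $- \frac{341}{8} - 5 i \sqrt{11} \approx -42.625 - 16.583 i$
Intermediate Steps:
$m{\left(D \right)} = -5$ ($m{\left(D \right)} = \frac{\left(-5\right) D}{D} = -5$)
$U{\left(G \right)} = 8 + \sqrt{-4 + G}$ ($U{\left(G \right)} = 8 + \sqrt{G - 4} = 8 + \sqrt{-4 + G}$)
$m{\left(11 \right)} \left(\frac{21}{40} + U{\left(-7 \right)}\right) = - 5 \left(\frac{21}{40} + \left(8 + \sqrt{-4 - 7}\right)\right) = - 5 \left(21 \cdot \frac{1}{40} + \left(8 + \sqrt{-11}\right)\right) = - 5 \left(\frac{21}{40} + \left(8 + i \sqrt{11}\right)\right) = - 5 \left(\frac{341}{40} + i \sqrt{11}\right) = - \frac{341}{8} - 5 i \sqrt{11}$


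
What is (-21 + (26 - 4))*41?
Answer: 41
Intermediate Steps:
(-21 + (26 - 4))*41 = (-21 + 22)*41 = 1*41 = 41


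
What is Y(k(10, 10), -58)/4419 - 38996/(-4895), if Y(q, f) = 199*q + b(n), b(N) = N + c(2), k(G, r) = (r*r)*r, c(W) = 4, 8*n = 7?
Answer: 9171617497/173048040 ≈ 53.000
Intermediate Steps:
n = 7/8 (n = (⅛)*7 = 7/8 ≈ 0.87500)
k(G, r) = r³ (k(G, r) = r²*r = r³)
b(N) = 4 + N (b(N) = N + 4 = 4 + N)
Y(q, f) = 39/8 + 199*q (Y(q, f) = 199*q + (4 + 7/8) = 199*q + 39/8 = 39/8 + 199*q)
Y(k(10, 10), -58)/4419 - 38996/(-4895) = (39/8 + 199*10³)/4419 - 38996/(-4895) = (39/8 + 199*1000)*(1/4419) - 38996*(-1/4895) = (39/8 + 199000)*(1/4419) + 38996/4895 = (1592039/8)*(1/4419) + 38996/4895 = 1592039/35352 + 38996/4895 = 9171617497/173048040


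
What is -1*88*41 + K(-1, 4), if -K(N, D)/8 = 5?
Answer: -3648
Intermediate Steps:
K(N, D) = -40 (K(N, D) = -8*5 = -40)
-1*88*41 + K(-1, 4) = -1*88*41 - 40 = -88*41 - 40 = -3608 - 40 = -3648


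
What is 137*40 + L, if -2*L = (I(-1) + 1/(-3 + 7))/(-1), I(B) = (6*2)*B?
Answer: 43793/8 ≈ 5474.1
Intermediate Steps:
I(B) = 12*B
L = -47/8 (L = -(12*(-1) + 1/(-3 + 7))/(2*(-1)) = -(-12 + 1/4)*(-1)/2 = -(-12 + ¼)*(-1)/2 = -(-47)*(-1)/8 = -½*47/4 = -47/8 ≈ -5.8750)
137*40 + L = 137*40 - 47/8 = 5480 - 47/8 = 43793/8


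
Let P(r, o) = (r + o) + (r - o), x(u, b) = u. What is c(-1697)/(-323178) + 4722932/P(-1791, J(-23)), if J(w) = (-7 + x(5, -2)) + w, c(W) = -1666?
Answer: -127195145857/96468633 ≈ -1318.5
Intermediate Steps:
J(w) = -2 + w (J(w) = (-7 + 5) + w = -2 + w)
P(r, o) = 2*r (P(r, o) = (o + r) + (r - o) = 2*r)
c(-1697)/(-323178) + 4722932/P(-1791, J(-23)) = -1666/(-323178) + 4722932/((2*(-1791))) = -1666*(-1/323178) + 4722932/(-3582) = 833/161589 + 4722932*(-1/3582) = 833/161589 - 2361466/1791 = -127195145857/96468633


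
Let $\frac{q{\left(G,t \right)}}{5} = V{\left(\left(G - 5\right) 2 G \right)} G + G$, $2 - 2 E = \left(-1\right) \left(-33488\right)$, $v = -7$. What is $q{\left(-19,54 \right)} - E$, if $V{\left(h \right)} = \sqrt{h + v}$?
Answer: $16648 - 95 \sqrt{905} \approx 13790.0$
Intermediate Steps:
$V{\left(h \right)} = \sqrt{-7 + h}$ ($V{\left(h \right)} = \sqrt{h - 7} = \sqrt{-7 + h}$)
$E = -16743$ ($E = 1 - \frac{\left(-1\right) \left(-33488\right)}{2} = 1 - 16744 = -16743$)
$q{\left(G,t \right)} = 5 G + 5 G \sqrt{-7 + 2 G \left(-5 + G\right)}$ ($q{\left(G,t \right)} = 5 \left(\sqrt{-7 + \left(G - 5\right) 2 G} G + G\right) = 5 \left(\sqrt{-7 + \left(-5 + G\right) 2 G} G + G\right) = 5 \left(\sqrt{-7 + 2 G \left(-5 + G\right)} G + G\right) = 5 \left(G \sqrt{-7 + 2 G \left(-5 + G\right)} + G\right) = 5 \left(G + G \sqrt{-7 + 2 G \left(-5 + G\right)}\right) = 5 G + 5 G \sqrt{-7 + 2 G \left(-5 + G\right)}$)
$q{\left(-19,54 \right)} - E = 5 \left(-19\right) \left(1 + \sqrt{-7 + 2 \left(-19\right) \left(-5 - 19\right)}\right) - -16743 = 5 \left(-19\right) \left(1 + \sqrt{-7 + 2 \left(-19\right) \left(-24\right)}\right) + 16743 = 5 \left(-19\right) \left(1 + \sqrt{-7 + 912}\right) + 16743 = 5 \left(-19\right) \left(1 + \sqrt{905}\right) + 16743 = \left(-95 - 95 \sqrt{905}\right) + 16743 = 16648 - 95 \sqrt{905}$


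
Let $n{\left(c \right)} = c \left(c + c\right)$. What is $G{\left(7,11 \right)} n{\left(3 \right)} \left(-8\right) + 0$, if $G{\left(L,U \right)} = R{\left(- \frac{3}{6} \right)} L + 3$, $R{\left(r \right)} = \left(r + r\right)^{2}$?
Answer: $-1440$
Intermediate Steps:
$R{\left(r \right)} = 4 r^{2}$ ($R{\left(r \right)} = \left(2 r\right)^{2} = 4 r^{2}$)
$G{\left(L,U \right)} = 3 + L$ ($G{\left(L,U \right)} = 4 \left(- \frac{3}{6}\right)^{2} L + 3 = 4 \left(\left(-3\right) \frac{1}{6}\right)^{2} L + 3 = 4 \left(- \frac{1}{2}\right)^{2} L + 3 = 4 \cdot \frac{1}{4} L + 3 = 1 L + 3 = L + 3 = 3 + L$)
$n{\left(c \right)} = 2 c^{2}$ ($n{\left(c \right)} = c 2 c = 2 c^{2}$)
$G{\left(7,11 \right)} n{\left(3 \right)} \left(-8\right) + 0 = \left(3 + 7\right) 2 \cdot 3^{2} \left(-8\right) + 0 = 10 \cdot 2 \cdot 9 \left(-8\right) + 0 = 10 \cdot 18 \left(-8\right) + 0 = 10 \left(-144\right) + 0 = -1440 + 0 = -1440$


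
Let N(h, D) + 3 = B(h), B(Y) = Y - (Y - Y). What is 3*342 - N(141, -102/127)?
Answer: 888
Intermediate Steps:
B(Y) = Y (B(Y) = Y - 1*0 = Y + 0 = Y)
N(h, D) = -3 + h
3*342 - N(141, -102/127) = 3*342 - (-3 + 141) = 1026 - 1*138 = 1026 - 138 = 888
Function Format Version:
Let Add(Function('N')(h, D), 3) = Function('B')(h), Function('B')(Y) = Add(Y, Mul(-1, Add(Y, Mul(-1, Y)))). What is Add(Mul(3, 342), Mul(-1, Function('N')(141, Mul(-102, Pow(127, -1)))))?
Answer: 888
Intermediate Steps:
Function('B')(Y) = Y (Function('B')(Y) = Add(Y, Mul(-1, 0)) = Add(Y, 0) = Y)
Function('N')(h, D) = Add(-3, h)
Add(Mul(3, 342), Mul(-1, Function('N')(141, Mul(-102, Pow(127, -1))))) = Add(Mul(3, 342), Mul(-1, Add(-3, 141))) = Add(1026, Mul(-1, 138)) = Add(1026, -138) = 888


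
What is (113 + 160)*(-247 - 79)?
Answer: -88998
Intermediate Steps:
(113 + 160)*(-247 - 79) = 273*(-326) = -88998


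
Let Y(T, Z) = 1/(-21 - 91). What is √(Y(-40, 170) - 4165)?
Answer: I*√3265367/28 ≈ 64.537*I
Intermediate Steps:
Y(T, Z) = -1/112 (Y(T, Z) = 1/(-112) = -1/112)
√(Y(-40, 170) - 4165) = √(-1/112 - 4165) = √(-466481/112) = I*√3265367/28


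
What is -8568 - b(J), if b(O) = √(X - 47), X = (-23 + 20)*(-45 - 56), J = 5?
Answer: -8584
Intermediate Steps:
X = 303 (X = -3*(-101) = 303)
b(O) = 16 (b(O) = √(303 - 47) = √256 = 16)
-8568 - b(J) = -8568 - 1*16 = -8568 - 16 = -8584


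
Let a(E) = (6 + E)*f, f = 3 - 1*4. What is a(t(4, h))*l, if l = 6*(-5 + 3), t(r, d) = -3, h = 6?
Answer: 36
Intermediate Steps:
f = -1 (f = 3 - 4 = -1)
l = -12 (l = 6*(-2) = -12)
a(E) = -6 - E (a(E) = (6 + E)*(-1) = -6 - E)
a(t(4, h))*l = (-6 - 1*(-3))*(-12) = (-6 + 3)*(-12) = -3*(-12) = 36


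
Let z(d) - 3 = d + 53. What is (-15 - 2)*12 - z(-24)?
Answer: -236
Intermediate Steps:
z(d) = 56 + d (z(d) = 3 + (d + 53) = 3 + (53 + d) = 56 + d)
(-15 - 2)*12 - z(-24) = (-15 - 2)*12 - (56 - 24) = -17*12 - 1*32 = -204 - 32 = -236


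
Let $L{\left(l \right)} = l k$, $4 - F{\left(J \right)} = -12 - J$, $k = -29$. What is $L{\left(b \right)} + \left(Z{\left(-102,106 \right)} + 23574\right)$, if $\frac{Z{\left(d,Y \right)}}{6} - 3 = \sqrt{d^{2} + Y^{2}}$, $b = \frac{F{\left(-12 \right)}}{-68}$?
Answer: $\frac{401093}{17} + 12 \sqrt{5410} \approx 24476.0$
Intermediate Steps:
$F{\left(J \right)} = 16 + J$ ($F{\left(J \right)} = 4 - \left(-12 - J\right) = 4 + \left(12 + J\right) = 16 + J$)
$b = - \frac{1}{17}$ ($b = \frac{16 - 12}{-68} = 4 \left(- \frac{1}{68}\right) = - \frac{1}{17} \approx -0.058824$)
$Z{\left(d,Y \right)} = 18 + 6 \sqrt{Y^{2} + d^{2}}$ ($Z{\left(d,Y \right)} = 18 + 6 \sqrt{d^{2} + Y^{2}} = 18 + 6 \sqrt{Y^{2} + d^{2}}$)
$L{\left(l \right)} = - 29 l$ ($L{\left(l \right)} = l \left(-29\right) = - 29 l$)
$L{\left(b \right)} + \left(Z{\left(-102,106 \right)} + 23574\right) = \left(-29\right) \left(- \frac{1}{17}\right) + \left(\left(18 + 6 \sqrt{106^{2} + \left(-102\right)^{2}}\right) + 23574\right) = \frac{29}{17} + \left(\left(18 + 6 \sqrt{11236 + 10404}\right) + 23574\right) = \frac{29}{17} + \left(\left(18 + 6 \sqrt{21640}\right) + 23574\right) = \frac{29}{17} + \left(\left(18 + 6 \cdot 2 \sqrt{5410}\right) + 23574\right) = \frac{29}{17} + \left(\left(18 + 12 \sqrt{5410}\right) + 23574\right) = \frac{29}{17} + \left(23592 + 12 \sqrt{5410}\right) = \frac{401093}{17} + 12 \sqrt{5410}$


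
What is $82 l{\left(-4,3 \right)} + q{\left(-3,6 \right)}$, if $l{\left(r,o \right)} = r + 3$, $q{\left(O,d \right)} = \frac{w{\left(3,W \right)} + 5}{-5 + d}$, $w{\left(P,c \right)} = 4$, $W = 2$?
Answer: $-73$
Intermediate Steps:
$q{\left(O,d \right)} = \frac{9}{-5 + d}$ ($q{\left(O,d \right)} = \frac{4 + 5}{-5 + d} = \frac{9}{-5 + d}$)
$l{\left(r,o \right)} = 3 + r$
$82 l{\left(-4,3 \right)} + q{\left(-3,6 \right)} = 82 \left(3 - 4\right) + \frac{9}{-5 + 6} = 82 \left(-1\right) + \frac{9}{1} = -82 + 9 \cdot 1 = -82 + 9 = -73$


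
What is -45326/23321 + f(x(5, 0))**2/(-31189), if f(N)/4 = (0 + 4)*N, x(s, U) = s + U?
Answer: -1562927014/727358669 ≈ -2.1488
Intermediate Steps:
x(s, U) = U + s
f(N) = 16*N (f(N) = 4*((0 + 4)*N) = 4*(4*N) = 16*N)
-45326/23321 + f(x(5, 0))**2/(-31189) = -45326/23321 + (16*(0 + 5))**2/(-31189) = -45326*1/23321 + (16*5)**2*(-1/31189) = -45326/23321 + 80**2*(-1/31189) = -45326/23321 + 6400*(-1/31189) = -45326/23321 - 6400/31189 = -1562927014/727358669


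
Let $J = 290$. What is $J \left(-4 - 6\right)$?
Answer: $-2900$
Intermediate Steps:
$J \left(-4 - 6\right) = 290 \left(-4 - 6\right) = 290 \left(-10\right) = -2900$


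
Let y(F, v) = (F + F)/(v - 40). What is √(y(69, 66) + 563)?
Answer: 2*√24011/13 ≈ 23.839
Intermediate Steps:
y(F, v) = 2*F/(-40 + v) (y(F, v) = (2*F)/(-40 + v) = 2*F/(-40 + v))
√(y(69, 66) + 563) = √(2*69/(-40 + 66) + 563) = √(2*69/26 + 563) = √(2*69*(1/26) + 563) = √(69/13 + 563) = √(7388/13) = 2*√24011/13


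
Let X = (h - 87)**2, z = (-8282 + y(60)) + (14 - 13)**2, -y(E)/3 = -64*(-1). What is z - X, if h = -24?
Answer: -20794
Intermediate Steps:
y(E) = -192 (y(E) = -(-192)*(-1) = -3*64 = -192)
z = -8473 (z = (-8282 - 192) + (14 - 13)**2 = -8474 + 1**2 = -8474 + 1 = -8473)
X = 12321 (X = (-24 - 87)**2 = (-111)**2 = 12321)
z - X = -8473 - 1*12321 = -8473 - 12321 = -20794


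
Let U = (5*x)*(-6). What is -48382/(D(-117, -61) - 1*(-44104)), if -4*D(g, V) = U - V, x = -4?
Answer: -193528/176235 ≈ -1.0981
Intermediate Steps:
U = 120 (U = (5*(-4))*(-6) = -20*(-6) = 120)
D(g, V) = -30 + V/4 (D(g, V) = -(120 - V)/4 = -30 + V/4)
-48382/(D(-117, -61) - 1*(-44104)) = -48382/((-30 + (¼)*(-61)) - 1*(-44104)) = -48382/((-30 - 61/4) + 44104) = -48382/(-181/4 + 44104) = -48382/176235/4 = -48382*4/176235 = -193528/176235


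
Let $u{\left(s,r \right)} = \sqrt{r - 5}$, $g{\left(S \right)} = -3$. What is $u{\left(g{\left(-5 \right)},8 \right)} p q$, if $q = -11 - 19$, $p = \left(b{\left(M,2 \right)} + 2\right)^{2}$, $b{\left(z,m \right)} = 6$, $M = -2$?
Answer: $- 1920 \sqrt{3} \approx -3325.5$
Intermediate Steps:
$u{\left(s,r \right)} = \sqrt{-5 + r}$
$p = 64$ ($p = \left(6 + 2\right)^{2} = 8^{2} = 64$)
$q = -30$ ($q = -11 - 19 = -30$)
$u{\left(g{\left(-5 \right)},8 \right)} p q = \sqrt{-5 + 8} \cdot 64 \left(-30\right) = \sqrt{3} \cdot 64 \left(-30\right) = 64 \sqrt{3} \left(-30\right) = - 1920 \sqrt{3}$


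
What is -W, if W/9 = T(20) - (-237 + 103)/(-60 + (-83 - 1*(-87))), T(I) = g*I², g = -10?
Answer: 1008603/28 ≈ 36022.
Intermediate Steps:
T(I) = -10*I²
W = -1008603/28 (W = 9*(-10*20² - (-237 + 103)/(-60 + (-83 - 1*(-87)))) = 9*(-10*400 - (-134)/(-60 + (-83 + 87))) = 9*(-4000 - (-134)/(-60 + 4)) = 9*(-4000 - (-134)/(-56)) = 9*(-4000 - (-134)*(-1)/56) = 9*(-4000 - 1*67/28) = 9*(-4000 - 67/28) = 9*(-112067/28) = -1008603/28 ≈ -36022.)
-W = -1*(-1008603/28) = 1008603/28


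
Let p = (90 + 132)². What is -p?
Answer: -49284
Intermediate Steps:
p = 49284 (p = 222² = 49284)
-p = -1*49284 = -49284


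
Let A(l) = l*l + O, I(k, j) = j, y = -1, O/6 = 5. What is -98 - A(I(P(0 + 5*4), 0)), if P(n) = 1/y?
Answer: -128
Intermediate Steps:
O = 30 (O = 6*5 = 30)
P(n) = -1 (P(n) = 1/(-1) = -1)
A(l) = 30 + l**2 (A(l) = l*l + 30 = l**2 + 30 = 30 + l**2)
-98 - A(I(P(0 + 5*4), 0)) = -98 - (30 + 0**2) = -98 - (30 + 0) = -98 - 1*30 = -98 - 30 = -128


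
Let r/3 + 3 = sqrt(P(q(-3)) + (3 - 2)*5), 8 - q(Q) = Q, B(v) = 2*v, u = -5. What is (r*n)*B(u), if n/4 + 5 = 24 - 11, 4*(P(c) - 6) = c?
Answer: 2880 - 480*sqrt(55) ≈ -679.78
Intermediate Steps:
q(Q) = 8 - Q
P(c) = 6 + c/4
n = 32 (n = -20 + 4*(24 - 11) = -20 + 4*13 = -20 + 52 = 32)
r = -9 + 3*sqrt(55)/2 (r = -9 + 3*sqrt((6 + (8 - 1*(-3))/4) + (3 - 2)*5) = -9 + 3*sqrt((6 + (8 + 3)/4) + 1*5) = -9 + 3*sqrt((6 + (1/4)*11) + 5) = -9 + 3*sqrt((6 + 11/4) + 5) = -9 + 3*sqrt(35/4 + 5) = -9 + 3*sqrt(55/4) = -9 + 3*(sqrt(55)/2) = -9 + 3*sqrt(55)/2 ≈ 2.1243)
(r*n)*B(u) = ((-9 + 3*sqrt(55)/2)*32)*(2*(-5)) = (-288 + 48*sqrt(55))*(-10) = 2880 - 480*sqrt(55)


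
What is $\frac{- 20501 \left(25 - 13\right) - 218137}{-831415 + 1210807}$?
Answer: $- \frac{464149}{379392} \approx -1.2234$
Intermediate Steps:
$\frac{- 20501 \left(25 - 13\right) - 218137}{-831415 + 1210807} = \frac{- 20501 \left(25 - 13\right) - 218137}{379392} = \left(\left(-20501\right) 12 - 218137\right) \frac{1}{379392} = \left(-246012 - 218137\right) \frac{1}{379392} = \left(-464149\right) \frac{1}{379392} = - \frac{464149}{379392}$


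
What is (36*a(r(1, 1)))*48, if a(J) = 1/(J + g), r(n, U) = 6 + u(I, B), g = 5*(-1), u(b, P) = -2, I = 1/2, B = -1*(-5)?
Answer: -1728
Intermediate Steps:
B = 5
I = ½ ≈ 0.50000
g = -5
r(n, U) = 4 (r(n, U) = 6 - 2 = 4)
a(J) = 1/(-5 + J) (a(J) = 1/(J - 5) = 1/(-5 + J))
(36*a(r(1, 1)))*48 = (36/(-5 + 4))*48 = (36/(-1))*48 = (36*(-1))*48 = -36*48 = -1728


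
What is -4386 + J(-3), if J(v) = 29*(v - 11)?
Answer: -4792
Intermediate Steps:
J(v) = -319 + 29*v (J(v) = 29*(-11 + v) = -319 + 29*v)
-4386 + J(-3) = -4386 + (-319 + 29*(-3)) = -4386 + (-319 - 87) = -4386 - 406 = -4792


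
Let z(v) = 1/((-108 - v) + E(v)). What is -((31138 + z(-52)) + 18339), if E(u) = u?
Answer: -5343515/108 ≈ -49477.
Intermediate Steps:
z(v) = -1/108 (z(v) = 1/((-108 - v) + v) = 1/(-108) = -1/108)
-((31138 + z(-52)) + 18339) = -((31138 - 1/108) + 18339) = -(3362903/108 + 18339) = -1*5343515/108 = -5343515/108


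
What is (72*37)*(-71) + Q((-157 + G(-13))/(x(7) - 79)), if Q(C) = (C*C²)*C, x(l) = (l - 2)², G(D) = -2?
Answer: -19847690063/104976 ≈ -1.8907e+5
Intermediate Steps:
x(l) = (-2 + l)²
Q(C) = C⁴ (Q(C) = C³*C = C⁴)
(72*37)*(-71) + Q((-157 + G(-13))/(x(7) - 79)) = (72*37)*(-71) + ((-157 - 2)/((-2 + 7)² - 79))⁴ = 2664*(-71) + (-159/(5² - 79))⁴ = -189144 + (-159/(25 - 79))⁴ = -189144 + (-159/(-54))⁴ = -189144 + (-159*(-1/54))⁴ = -189144 + (53/18)⁴ = -189144 + 7890481/104976 = -19847690063/104976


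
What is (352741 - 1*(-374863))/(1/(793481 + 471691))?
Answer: 920544207888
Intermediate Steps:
(352741 - 1*(-374863))/(1/(793481 + 471691)) = (352741 + 374863)/(1/1265172) = 727604/(1/1265172) = 727604*1265172 = 920544207888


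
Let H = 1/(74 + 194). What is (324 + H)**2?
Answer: 7539969889/71824 ≈ 1.0498e+5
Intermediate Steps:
H = 1/268 ≈ 0.0037313
(324 + H)**2 = (324 + 1/268)**2 = (86833/268)**2 = 7539969889/71824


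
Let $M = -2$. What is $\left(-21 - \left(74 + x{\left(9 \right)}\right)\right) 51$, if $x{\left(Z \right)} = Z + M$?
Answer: $-5202$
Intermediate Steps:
$x{\left(Z \right)} = -2 + Z$ ($x{\left(Z \right)} = Z - 2 = -2 + Z$)
$\left(-21 - \left(74 + x{\left(9 \right)}\right)\right) 51 = \left(-21 - 81\right) 51 = \left(-102\right) 51 = -5202$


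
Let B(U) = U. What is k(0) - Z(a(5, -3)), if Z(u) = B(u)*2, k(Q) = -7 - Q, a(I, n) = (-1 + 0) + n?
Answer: 1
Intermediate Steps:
a(I, n) = -1 + n
Z(u) = 2*u (Z(u) = u*2 = 2*u)
k(0) - Z(a(5, -3)) = (-7 - 1*0) - 2*(-1 - 3) = (-7 + 0) - 2*(-4) = -7 - 1*(-8) = -7 + 8 = 1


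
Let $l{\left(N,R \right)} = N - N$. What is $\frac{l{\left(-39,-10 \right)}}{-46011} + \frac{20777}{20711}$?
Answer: $\frac{20777}{20711} \approx 1.0032$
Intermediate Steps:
$l{\left(N,R \right)} = 0$
$\frac{l{\left(-39,-10 \right)}}{-46011} + \frac{20777}{20711} = \frac{0}{-46011} + \frac{20777}{20711} = 0 \left(- \frac{1}{46011}\right) + 20777 \cdot \frac{1}{20711} = 0 + \frac{20777}{20711} = \frac{20777}{20711}$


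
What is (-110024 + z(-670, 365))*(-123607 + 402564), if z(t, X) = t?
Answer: -30878866158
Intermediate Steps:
(-110024 + z(-670, 365))*(-123607 + 402564) = (-110024 - 670)*(-123607 + 402564) = -110694*278957 = -30878866158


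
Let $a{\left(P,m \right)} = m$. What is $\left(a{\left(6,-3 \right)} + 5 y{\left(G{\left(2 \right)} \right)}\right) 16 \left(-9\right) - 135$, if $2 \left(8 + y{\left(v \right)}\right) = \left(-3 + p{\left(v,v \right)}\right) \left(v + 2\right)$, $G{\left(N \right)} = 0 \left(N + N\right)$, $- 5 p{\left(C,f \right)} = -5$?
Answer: $7497$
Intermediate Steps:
$p{\left(C,f \right)} = 1$ ($p{\left(C,f \right)} = \left(- \frac{1}{5}\right) \left(-5\right) = 1$)
$G{\left(N \right)} = 0$ ($G{\left(N \right)} = 0 \cdot 2 N = 0$)
$y{\left(v \right)} = -10 - v$ ($y{\left(v \right)} = -8 + \frac{\left(-3 + 1\right) \left(v + 2\right)}{2} = -8 + \frac{\left(-2\right) \left(2 + v\right)}{2} = -8 + \frac{-4 - 2 v}{2} = -8 - \left(2 + v\right) = -10 - v$)
$\left(a{\left(6,-3 \right)} + 5 y{\left(G{\left(2 \right)} \right)}\right) 16 \left(-9\right) - 135 = \left(-3 + 5 \left(-10 - 0\right)\right) 16 \left(-9\right) - 135 = \left(-3 + 5 \left(-10 + 0\right)\right) \left(-144\right) - 135 = \left(-3 + 5 \left(-10\right)\right) \left(-144\right) - 135 = \left(-3 - 50\right) \left(-144\right) - 135 = \left(-53\right) \left(-144\right) - 135 = 7632 - 135 = 7497$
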